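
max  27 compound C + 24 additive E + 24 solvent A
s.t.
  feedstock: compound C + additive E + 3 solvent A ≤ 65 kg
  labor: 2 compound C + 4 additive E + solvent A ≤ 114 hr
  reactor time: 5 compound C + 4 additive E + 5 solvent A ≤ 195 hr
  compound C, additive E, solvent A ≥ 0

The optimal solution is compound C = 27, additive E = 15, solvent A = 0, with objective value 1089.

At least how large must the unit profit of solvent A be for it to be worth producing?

26

Check each constraint at x*: feedstock 42/65 (slack 23); labor 114/114 (tight); reactor time 195/195 (tight).
Slack constraints have shadow price 0 (complementary slackness).
From A_Bᵀ y = c: 2·y_labor + 5·y_reactor time = 27; 4·y_labor + 4·y_reactor time = 24.
This yields shadow prices y_labor = 1, y_reactor time = 5.
solvent A enters the basis when its profit ≥ yᵀa₃ = 1·1 + 5·5 = 26.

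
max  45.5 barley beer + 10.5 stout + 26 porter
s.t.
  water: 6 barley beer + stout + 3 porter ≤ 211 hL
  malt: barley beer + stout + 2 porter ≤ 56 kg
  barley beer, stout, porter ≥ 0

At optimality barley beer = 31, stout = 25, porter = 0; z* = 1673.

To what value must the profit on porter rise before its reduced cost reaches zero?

Check each constraint at x*: water 211/211 (tight); malt 56/56 (tight).
The binding rows give the dual system: 6·y_water + 1·y_malt = 45.5 and 1·y_water + 1·y_malt = 10.5.
This yields shadow prices y_water = 7, y_malt = 3.5.
porter enters the basis when its profit ≥ yᵀa₃ = 7·3 + 3.5·2 = 28.

28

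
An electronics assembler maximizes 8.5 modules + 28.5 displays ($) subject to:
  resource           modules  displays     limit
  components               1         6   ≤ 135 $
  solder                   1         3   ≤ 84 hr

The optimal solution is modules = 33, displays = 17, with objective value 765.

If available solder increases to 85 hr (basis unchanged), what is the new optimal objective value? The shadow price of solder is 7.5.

772.5

Δb = 1, so new z* = 765 + (7.5)·(1) = 765 + 7.5 = 772.5.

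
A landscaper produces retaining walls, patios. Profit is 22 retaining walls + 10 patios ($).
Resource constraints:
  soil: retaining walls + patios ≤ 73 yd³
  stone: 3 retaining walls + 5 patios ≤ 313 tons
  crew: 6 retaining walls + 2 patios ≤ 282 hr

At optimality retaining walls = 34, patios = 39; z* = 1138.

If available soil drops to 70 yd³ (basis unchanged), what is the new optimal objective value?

At the optimum: soil uses 73 of 73 (binding); stone uses 297 of 313 (slack = 16); crew uses 282 of 282 (binding).
Slack constraints have shadow price 0 (complementary slackness).
The binding rows give the dual system: 1·y_soil + 6·y_crew = 22 and 1·y_soil + 2·y_crew = 10.
→ y_soil = 4 and y_crew = 3.
Δz = y_soil·Δb = 4 × (-3) = -12, so new z* = 1138 − 12 = 1126.

1126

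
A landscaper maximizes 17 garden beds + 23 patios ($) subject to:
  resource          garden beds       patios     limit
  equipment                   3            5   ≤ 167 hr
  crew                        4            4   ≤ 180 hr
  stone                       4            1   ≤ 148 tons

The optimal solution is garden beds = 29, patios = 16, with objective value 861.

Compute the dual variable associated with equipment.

Check each constraint at x*: equipment 167/167 (tight); crew 180/180 (tight); stone 132/148 (slack 16).
Slack constraints have shadow price 0 (complementary slackness).
From A_Bᵀ y = c: 3·y_equipment + 4·y_crew = 17; 5·y_equipment + 4·y_crew = 23.
→ y_equipment = 3 and y_crew = 2.
Shadow price of equipment = 3.

3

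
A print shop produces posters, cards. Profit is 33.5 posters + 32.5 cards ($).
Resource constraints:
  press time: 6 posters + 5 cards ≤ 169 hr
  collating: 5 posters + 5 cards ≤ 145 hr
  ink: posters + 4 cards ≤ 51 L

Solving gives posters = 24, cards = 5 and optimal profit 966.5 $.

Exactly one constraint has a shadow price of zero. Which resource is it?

press time: 169/169 (binding)
collating: 145/145 (binding)
ink: 44/51 (slack 7)
By complementary slackness, a constraint with positive slack has shadow price 0 → ink.

ink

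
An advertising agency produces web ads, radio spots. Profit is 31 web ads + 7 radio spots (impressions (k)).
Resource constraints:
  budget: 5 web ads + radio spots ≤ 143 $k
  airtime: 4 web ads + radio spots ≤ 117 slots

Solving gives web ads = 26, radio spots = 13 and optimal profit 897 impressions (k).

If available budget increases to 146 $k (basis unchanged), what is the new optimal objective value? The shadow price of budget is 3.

Δb = 3, so new z* = 897 + (3)·(3) = 897 + 9 = 906.

906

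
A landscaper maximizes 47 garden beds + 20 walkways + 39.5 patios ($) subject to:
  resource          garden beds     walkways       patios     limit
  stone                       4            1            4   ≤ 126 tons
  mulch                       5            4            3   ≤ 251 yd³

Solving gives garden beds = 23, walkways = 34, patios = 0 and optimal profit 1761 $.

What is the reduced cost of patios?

-1.5

Both stone and mulch are binding at x*.
Dual feasibility on the basic columns requires 4·y_stone + 5·y_mulch = 47, 1·y_stone + 4·y_mulch = 20.
This yields shadow prices y_stone = 8, y_mulch = 3.
Reduced cost of patios: c₃ − yᵀa₃ = 39.5 − (8·4 + 3·3) = 39.5 − 41 = -1.5.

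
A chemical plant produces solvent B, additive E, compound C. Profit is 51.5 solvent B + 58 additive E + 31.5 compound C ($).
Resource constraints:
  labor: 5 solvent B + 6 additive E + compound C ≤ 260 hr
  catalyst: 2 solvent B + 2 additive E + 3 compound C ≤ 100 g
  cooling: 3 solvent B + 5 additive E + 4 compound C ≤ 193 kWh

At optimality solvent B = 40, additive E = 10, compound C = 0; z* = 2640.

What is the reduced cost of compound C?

-3.5

At the optimum: labor uses 260 of 260 (binding); catalyst uses 100 of 100 (binding); cooling uses 170 of 193 (slack = 23).
By complementary slackness, y = 0 for the non-binding constraint.
From A_Bᵀ y = c: 5·y_labor + 2·y_catalyst = 51.5; 6·y_labor + 2·y_catalyst = 58.
This yields shadow prices y_labor = 6.5, y_catalyst = 9.5.
Reduced cost of compound C: c₃ − yᵀa₃ = 31.5 − (6.5·1 + 9.5·3) = 31.5 − 35 = -3.5.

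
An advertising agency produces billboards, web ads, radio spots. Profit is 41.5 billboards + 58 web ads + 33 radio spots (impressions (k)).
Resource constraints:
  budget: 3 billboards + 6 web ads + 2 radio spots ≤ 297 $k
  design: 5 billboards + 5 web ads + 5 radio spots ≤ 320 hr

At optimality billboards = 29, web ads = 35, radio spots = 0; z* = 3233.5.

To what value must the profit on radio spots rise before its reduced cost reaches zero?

36

At the optimum: budget uses 297 of 297 (binding); design uses 320 of 320 (binding).
The binding rows give the dual system: 3·y_budget + 5·y_design = 41.5 and 6·y_budget + 5·y_design = 58.
→ y_budget = 5.5 and y_design = 5.
radio spots enters the basis when its profit ≥ yᵀa₃ = 5.5·2 + 5·5 = 36.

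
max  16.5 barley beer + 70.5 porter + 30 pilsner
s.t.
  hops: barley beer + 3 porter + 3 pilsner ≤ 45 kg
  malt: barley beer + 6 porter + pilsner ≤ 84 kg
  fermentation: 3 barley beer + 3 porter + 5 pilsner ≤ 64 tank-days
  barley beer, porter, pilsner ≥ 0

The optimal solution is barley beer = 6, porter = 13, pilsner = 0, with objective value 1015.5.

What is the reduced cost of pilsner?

-5.5

At the optimum: hops uses 45 of 45 (binding); malt uses 84 of 84 (binding); fermentation uses 57 of 64 (slack = 7).
Since fermentation is not tight, its dual is 0.
From A_Bᵀ y = c: 1·y_hops + 1·y_malt = 16.5; 3·y_hops + 6·y_malt = 70.5.
This yields shadow prices y_hops = 9.5, y_malt = 7.
Reduced cost of pilsner: c₃ − yᵀa₃ = 30 − (9.5·3 + 7·1) = 30 − 35.5 = -5.5.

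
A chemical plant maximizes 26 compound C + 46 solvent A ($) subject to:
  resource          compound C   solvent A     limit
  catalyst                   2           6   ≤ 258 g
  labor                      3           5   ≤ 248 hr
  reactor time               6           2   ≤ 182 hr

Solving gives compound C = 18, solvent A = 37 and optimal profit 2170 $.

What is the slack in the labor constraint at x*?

labor used = 3·18 + 5·37 = 239; slack = 248 − 239 = 9.

9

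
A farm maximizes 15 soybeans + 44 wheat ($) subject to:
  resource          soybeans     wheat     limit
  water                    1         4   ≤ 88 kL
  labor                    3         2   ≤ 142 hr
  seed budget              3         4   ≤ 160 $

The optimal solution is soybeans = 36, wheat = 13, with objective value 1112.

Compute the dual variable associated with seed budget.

Check each constraint at x*: water 88/88 (tight); labor 134/142 (slack 8); seed budget 160/160 (tight).
By complementary slackness, y = 0 for the non-binding constraint.
The binding rows give the dual system: 1·y_water + 3·y_seed budget = 15 and 4·y_water + 4·y_seed budget = 44.
Solving: y_water = 9, y_seed budget = 2.
Shadow price of seed budget = 2.

2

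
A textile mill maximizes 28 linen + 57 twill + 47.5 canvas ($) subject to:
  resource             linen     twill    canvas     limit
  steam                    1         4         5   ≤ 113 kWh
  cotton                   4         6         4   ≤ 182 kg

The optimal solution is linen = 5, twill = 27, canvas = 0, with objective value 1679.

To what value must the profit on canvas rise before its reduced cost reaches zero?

At the optimum: steam uses 113 of 113 (binding); cotton uses 182 of 182 (binding).
The binding rows give the dual system: 1·y_steam + 4·y_cotton = 28 and 4·y_steam + 6·y_cotton = 57.
→ y_steam = 6 and y_cotton = 5.5.
canvas enters the basis when its profit ≥ yᵀa₃ = 6·5 + 5.5·4 = 52.

52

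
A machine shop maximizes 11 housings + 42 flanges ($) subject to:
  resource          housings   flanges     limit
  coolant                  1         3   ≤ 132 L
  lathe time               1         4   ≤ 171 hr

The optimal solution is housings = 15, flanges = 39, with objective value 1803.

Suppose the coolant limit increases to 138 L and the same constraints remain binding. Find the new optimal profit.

1815

Check each constraint at x*: coolant 132/132 (tight); lathe time 171/171 (tight).
From A_Bᵀ y = c: 1·y_coolant + 1·y_lathe time = 11; 3·y_coolant + 4·y_lathe time = 42.
Solving: y_coolant = 2, y_lathe time = 9.
Δz = y_coolant·Δb = 2 × (6) = 12, so new z* = 1803 + 12 = 1815.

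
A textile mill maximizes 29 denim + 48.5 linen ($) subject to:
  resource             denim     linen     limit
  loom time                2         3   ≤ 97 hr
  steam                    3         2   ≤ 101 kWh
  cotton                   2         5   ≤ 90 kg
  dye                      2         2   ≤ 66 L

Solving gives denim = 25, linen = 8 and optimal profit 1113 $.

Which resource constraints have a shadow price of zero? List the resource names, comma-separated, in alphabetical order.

loom time, steam

loom time: 74/97 (slack 23)
steam: 91/101 (slack 10)
cotton: 90/90 (binding)
dye: 66/66 (binding)
By complementary slackness, a constraint with positive slack has shadow price 0 → loom time, steam.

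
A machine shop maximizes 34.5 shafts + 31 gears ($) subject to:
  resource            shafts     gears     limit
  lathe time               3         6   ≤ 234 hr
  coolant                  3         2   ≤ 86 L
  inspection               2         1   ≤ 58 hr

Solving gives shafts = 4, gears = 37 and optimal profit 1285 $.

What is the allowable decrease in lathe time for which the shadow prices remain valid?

Binding constraints: lathe time, coolant. The basis is B = [[3,6],[3,2]] with det -12.
Per unit decrease in lathe time, x* moves by d = (0.1667, -0.25).
The basis stays optimal until gears reaches 0; allowable decrease = 148 hr.

148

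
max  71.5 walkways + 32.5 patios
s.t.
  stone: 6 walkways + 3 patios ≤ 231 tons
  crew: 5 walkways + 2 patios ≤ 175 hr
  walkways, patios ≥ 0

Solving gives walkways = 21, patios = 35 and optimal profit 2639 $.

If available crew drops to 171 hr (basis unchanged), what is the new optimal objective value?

2613

Check each constraint at x*: stone 231/231 (tight); crew 175/175 (tight).
Dual feasibility on the basic columns requires 6·y_stone + 5·y_crew = 71.5, 3·y_stone + 2·y_crew = 32.5.
This yields shadow prices y_stone = 6.5, y_crew = 6.5.
Δz = y_crew·Δb = 6.5 × (-4) = -26, so new z* = 2639 − 26 = 2613.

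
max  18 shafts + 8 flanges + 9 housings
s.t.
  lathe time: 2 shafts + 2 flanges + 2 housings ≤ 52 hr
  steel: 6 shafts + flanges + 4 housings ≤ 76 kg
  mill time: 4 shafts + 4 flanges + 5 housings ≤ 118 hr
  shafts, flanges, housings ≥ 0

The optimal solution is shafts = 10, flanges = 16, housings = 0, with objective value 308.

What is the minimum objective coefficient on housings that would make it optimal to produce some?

14

Check each constraint at x*: lathe time 52/52 (tight); steel 76/76 (tight); mill time 104/118 (slack 14).
Slack constraints have shadow price 0 (complementary slackness).
The binding rows give the dual system: 2·y_lathe time + 6·y_steel = 18 and 2·y_lathe time + 1·y_steel = 8.
This yields shadow prices y_lathe time = 3, y_steel = 2.
housings enters the basis when its profit ≥ yᵀa₃ = 3·2 + 2·4 = 14.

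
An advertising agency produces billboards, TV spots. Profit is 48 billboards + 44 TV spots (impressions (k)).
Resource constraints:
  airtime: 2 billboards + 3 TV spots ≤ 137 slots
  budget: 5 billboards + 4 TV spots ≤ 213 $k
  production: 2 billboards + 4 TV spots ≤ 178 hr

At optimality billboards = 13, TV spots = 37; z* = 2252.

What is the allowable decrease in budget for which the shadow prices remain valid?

Binding constraints: airtime, budget. The basis is B = [[2,3],[5,4]] with det -7.
Per unit decrease in budget, x* moves by d = (-0.4286, 0.2857).
The basis stays optimal until production becomes binding; allowable decrease = 14 $k.

14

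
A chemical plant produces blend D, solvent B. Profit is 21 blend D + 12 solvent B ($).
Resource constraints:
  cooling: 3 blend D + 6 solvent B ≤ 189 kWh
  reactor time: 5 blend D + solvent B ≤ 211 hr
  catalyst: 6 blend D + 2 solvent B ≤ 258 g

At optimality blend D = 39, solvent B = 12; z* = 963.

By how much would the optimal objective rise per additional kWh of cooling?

Binding: cooling and catalyst. Non-binding: reactor time (4 unused).
Since reactor time is not tight, its dual is 0.
Dual feasibility on the basic columns requires 3·y_cooling + 6·y_catalyst = 21, 6·y_cooling + 2·y_catalyst = 12.
Solving: y_cooling = 1, y_catalyst = 3.
Shadow price of cooling = 1.

1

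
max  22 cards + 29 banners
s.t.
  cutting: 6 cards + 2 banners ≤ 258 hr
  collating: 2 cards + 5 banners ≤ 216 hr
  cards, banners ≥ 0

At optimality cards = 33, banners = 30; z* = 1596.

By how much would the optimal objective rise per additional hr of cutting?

At the optimum: cutting uses 258 of 258 (binding); collating uses 216 of 216 (binding).
The binding rows give the dual system: 6·y_cutting + 2·y_collating = 22 and 2·y_cutting + 5·y_collating = 29.
This yields shadow prices y_cutting = 2, y_collating = 5.
Shadow price of cutting = 2.

2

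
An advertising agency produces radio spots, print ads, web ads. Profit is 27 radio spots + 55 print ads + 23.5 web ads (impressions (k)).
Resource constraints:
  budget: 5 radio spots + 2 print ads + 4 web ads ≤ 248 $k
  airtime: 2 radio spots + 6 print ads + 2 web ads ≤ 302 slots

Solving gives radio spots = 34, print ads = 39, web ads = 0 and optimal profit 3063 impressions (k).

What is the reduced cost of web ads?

Check each constraint at x*: budget 248/248 (tight); airtime 302/302 (tight).
Dual feasibility on the basic columns requires 5·y_budget + 2·y_airtime = 27, 2·y_budget + 6·y_airtime = 55.
This yields shadow prices y_budget = 2, y_airtime = 8.5.
Reduced cost of web ads: c₃ − yᵀa₃ = 23.5 − (2·4 + 8.5·2) = 23.5 − 25 = -1.5.

-1.5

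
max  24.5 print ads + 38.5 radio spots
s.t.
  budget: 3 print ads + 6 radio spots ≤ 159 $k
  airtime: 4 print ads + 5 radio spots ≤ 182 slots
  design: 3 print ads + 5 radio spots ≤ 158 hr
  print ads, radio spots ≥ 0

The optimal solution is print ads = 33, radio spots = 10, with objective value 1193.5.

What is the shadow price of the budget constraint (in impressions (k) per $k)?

3.5

Check each constraint at x*: budget 159/159 (tight); airtime 182/182 (tight); design 149/158 (slack 9).
Slack constraints have shadow price 0 (complementary slackness).
Dual feasibility on the basic columns requires 3·y_budget + 4·y_airtime = 24.5, 6·y_budget + 5·y_airtime = 38.5.
→ y_budget = 3.5 and y_airtime = 3.5.
Shadow price of budget = 3.5.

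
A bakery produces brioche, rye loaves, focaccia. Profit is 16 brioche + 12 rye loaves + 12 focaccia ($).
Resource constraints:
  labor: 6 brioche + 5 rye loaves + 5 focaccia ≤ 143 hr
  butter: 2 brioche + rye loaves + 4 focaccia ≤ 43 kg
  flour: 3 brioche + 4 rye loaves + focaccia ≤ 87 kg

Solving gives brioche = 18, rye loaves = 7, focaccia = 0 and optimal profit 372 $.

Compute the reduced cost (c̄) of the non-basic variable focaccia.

Check each constraint at x*: labor 143/143 (tight); butter 43/43 (tight); flour 82/87 (slack 5).
Slack constraints have shadow price 0 (complementary slackness).
Dual feasibility on the basic columns requires 6·y_labor + 2·y_butter = 16, 5·y_labor + 1·y_butter = 12.
This yields shadow prices y_labor = 2, y_butter = 2.
Reduced cost of focaccia: c₃ − yᵀa₃ = 12 − (2·5 + 2·4) = 12 − 18 = -6.

-6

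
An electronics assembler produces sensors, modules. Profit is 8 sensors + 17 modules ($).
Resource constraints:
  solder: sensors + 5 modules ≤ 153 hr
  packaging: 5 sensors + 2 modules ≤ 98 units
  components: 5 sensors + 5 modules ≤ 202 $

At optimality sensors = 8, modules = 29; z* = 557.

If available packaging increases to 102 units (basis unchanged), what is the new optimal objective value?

Check each constraint at x*: solder 153/153 (tight); packaging 98/98 (tight); components 185/202 (slack 17).
By complementary slackness, y = 0 for the non-binding constraint.
The binding rows give the dual system: 1·y_solder + 5·y_packaging = 8 and 5·y_solder + 2·y_packaging = 17.
Solving: y_solder = 3, y_packaging = 1.
Δz = y_packaging·Δb = 1 × (4) = 4, so new z* = 557 + 4 = 561.

561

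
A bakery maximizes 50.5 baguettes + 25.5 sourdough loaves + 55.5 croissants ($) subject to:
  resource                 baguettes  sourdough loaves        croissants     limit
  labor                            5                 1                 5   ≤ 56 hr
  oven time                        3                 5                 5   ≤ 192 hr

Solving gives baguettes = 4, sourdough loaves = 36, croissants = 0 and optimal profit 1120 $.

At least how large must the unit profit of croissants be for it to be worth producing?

Both labor and oven time are binding at x*.
The binding rows give the dual system: 5·y_labor + 3·y_oven time = 50.5 and 1·y_labor + 5·y_oven time = 25.5.
Solving: y_labor = 8, y_oven time = 3.5.
croissants enters the basis when its profit ≥ yᵀa₃ = 8·5 + 3.5·5 = 57.5.

57.5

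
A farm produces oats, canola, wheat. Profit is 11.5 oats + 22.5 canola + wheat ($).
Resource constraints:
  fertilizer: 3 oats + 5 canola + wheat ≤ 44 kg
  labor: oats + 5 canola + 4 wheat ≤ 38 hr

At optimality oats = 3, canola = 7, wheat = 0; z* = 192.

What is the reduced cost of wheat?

-6.5

Both fertilizer and labor are binding at x*.
Dual feasibility on the basic columns requires 3·y_fertilizer + 1·y_labor = 11.5, 5·y_fertilizer + 5·y_labor = 22.5.
→ y_fertilizer = 3.5 and y_labor = 1.
Reduced cost of wheat: c₃ − yᵀa₃ = 1 − (3.5·1 + 1·4) = 1 − 7.5 = -6.5.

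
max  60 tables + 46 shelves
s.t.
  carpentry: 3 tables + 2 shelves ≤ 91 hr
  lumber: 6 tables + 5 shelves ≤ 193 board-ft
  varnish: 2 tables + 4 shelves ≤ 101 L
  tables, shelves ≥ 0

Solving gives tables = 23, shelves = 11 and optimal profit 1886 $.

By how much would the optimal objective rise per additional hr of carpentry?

8

Binding: carpentry and lumber. Non-binding: varnish (11 unused).
Slack constraints have shadow price 0 (complementary slackness).
Dual feasibility on the basic columns requires 3·y_carpentry + 6·y_lumber = 60, 2·y_carpentry + 5·y_lumber = 46.
→ y_carpentry = 8 and y_lumber = 6.
Shadow price of carpentry = 8.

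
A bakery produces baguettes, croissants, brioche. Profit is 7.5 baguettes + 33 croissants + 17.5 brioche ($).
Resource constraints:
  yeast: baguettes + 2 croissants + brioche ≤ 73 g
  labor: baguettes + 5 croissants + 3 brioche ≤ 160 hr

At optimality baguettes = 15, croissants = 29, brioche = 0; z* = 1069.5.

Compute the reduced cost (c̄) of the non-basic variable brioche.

Check each constraint at x*: yeast 73/73 (tight); labor 160/160 (tight).
From A_Bᵀ y = c: 1·y_yeast + 1·y_labor = 7.5; 2·y_yeast + 5·y_labor = 33.
→ y_yeast = 1.5 and y_labor = 6.
Reduced cost of brioche: c₃ − yᵀa₃ = 17.5 − (1.5·1 + 6·3) = 17.5 − 19.5 = -2.

-2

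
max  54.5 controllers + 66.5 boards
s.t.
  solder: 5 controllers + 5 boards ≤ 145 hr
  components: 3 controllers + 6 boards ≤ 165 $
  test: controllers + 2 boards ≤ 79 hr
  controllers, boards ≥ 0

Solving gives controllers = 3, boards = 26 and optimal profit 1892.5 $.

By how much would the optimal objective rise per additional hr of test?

Binding: solder and components. Non-binding: test (24 unused).
Since test is not tight, its dual is 0.
Dual feasibility on the basic columns requires 5·y_solder + 3·y_components = 54.5, 5·y_solder + 6·y_components = 66.5.
This yields shadow prices y_solder = 8.5, y_components = 4.
Shadow price of test = 0.

0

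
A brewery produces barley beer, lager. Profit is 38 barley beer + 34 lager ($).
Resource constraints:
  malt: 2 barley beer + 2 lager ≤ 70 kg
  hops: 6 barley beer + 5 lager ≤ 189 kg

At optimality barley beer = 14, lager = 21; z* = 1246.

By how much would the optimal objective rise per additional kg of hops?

Both malt and hops are binding at x*.
Dual feasibility on the basic columns requires 2·y_malt + 6·y_hops = 38, 2·y_malt + 5·y_hops = 34.
Solving: y_malt = 7, y_hops = 4.
Shadow price of hops = 4.

4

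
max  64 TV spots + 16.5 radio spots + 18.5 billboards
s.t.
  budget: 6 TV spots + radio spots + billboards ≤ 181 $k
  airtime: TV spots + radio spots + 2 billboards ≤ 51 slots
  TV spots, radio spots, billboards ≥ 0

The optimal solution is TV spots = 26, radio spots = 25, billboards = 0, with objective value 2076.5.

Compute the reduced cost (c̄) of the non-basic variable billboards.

Both budget and airtime are binding at x*.
Dual feasibility on the basic columns requires 6·y_budget + 1·y_airtime = 64, 1·y_budget + 1·y_airtime = 16.5.
Solving: y_budget = 9.5, y_airtime = 7.
Reduced cost of billboards: c₃ − yᵀa₃ = 18.5 − (9.5·1 + 7·2) = 18.5 − 23.5 = -5.

-5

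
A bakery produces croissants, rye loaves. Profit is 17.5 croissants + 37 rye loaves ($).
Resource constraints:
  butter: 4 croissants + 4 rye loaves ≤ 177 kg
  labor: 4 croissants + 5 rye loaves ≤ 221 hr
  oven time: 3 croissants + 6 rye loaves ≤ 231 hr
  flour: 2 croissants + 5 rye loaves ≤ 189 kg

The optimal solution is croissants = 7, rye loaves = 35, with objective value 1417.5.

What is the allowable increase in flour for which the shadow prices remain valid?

3.5

Binding constraints: oven time, flour. The basis is B = [[3,6],[2,5]] with det 3.
Per unit increase in flour, x* moves by d = (-2, 1).
The basis stays optimal until croissants reaches 0; allowable increase = 3.5 kg.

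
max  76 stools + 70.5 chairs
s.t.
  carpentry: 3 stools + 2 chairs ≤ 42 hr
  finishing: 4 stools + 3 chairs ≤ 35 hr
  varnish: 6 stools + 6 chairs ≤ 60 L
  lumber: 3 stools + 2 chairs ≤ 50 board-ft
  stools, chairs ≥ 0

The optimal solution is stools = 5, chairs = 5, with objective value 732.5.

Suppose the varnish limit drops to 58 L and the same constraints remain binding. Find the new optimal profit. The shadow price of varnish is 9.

714.5

Δb = -2, so new z* = 732.5 + (9)·(-2) = 732.5 − 18 = 714.5.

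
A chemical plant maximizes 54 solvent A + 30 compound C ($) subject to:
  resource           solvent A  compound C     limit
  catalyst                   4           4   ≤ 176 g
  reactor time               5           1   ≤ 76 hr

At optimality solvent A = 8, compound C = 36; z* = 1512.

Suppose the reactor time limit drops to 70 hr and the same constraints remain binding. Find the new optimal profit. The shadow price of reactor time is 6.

1476

Δb = -6, so new z* = 1512 + (6)·(-6) = 1512 − 36 = 1476.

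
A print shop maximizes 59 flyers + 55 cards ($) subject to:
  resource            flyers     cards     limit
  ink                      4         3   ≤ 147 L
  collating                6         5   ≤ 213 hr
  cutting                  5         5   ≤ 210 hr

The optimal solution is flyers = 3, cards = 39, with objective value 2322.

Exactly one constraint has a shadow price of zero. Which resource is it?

ink: 129/147 (slack 18)
collating: 213/213 (binding)
cutting: 210/210 (binding)
By complementary slackness, a constraint with positive slack has shadow price 0 → ink.

ink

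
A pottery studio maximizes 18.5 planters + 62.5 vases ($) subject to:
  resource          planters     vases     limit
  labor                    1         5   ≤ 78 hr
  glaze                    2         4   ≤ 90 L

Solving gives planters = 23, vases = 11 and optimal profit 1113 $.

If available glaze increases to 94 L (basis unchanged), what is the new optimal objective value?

1133

At the optimum: labor uses 78 of 78 (binding); glaze uses 90 of 90 (binding).
Dual feasibility on the basic columns requires 1·y_labor + 2·y_glaze = 18.5, 5·y_labor + 4·y_glaze = 62.5.
Solving: y_labor = 8.5, y_glaze = 5.
Δz = y_glaze·Δb = 5 × (4) = 20, so new z* = 1113 + 20 = 1133.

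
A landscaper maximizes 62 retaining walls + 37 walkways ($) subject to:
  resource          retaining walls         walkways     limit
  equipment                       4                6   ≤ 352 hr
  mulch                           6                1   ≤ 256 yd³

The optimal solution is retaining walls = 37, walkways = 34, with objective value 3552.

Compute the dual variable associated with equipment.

Check each constraint at x*: equipment 352/352 (tight); mulch 256/256 (tight).
The binding rows give the dual system: 4·y_equipment + 6·y_mulch = 62 and 6·y_equipment + 1·y_mulch = 37.
Solving: y_equipment = 5, y_mulch = 7.
Shadow price of equipment = 5.

5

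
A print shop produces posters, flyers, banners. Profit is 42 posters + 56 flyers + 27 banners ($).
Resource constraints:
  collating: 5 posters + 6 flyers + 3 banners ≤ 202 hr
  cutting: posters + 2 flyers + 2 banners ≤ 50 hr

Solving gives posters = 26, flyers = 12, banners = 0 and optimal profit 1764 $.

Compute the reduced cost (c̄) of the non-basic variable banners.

-8

At the optimum: collating uses 202 of 202 (binding); cutting uses 50 of 50 (binding).
From A_Bᵀ y = c: 5·y_collating + 1·y_cutting = 42; 6·y_collating + 2·y_cutting = 56.
→ y_collating = 7 and y_cutting = 7.
Reduced cost of banners: c₃ − yᵀa₃ = 27 − (7·3 + 7·2) = 27 − 35 = -8.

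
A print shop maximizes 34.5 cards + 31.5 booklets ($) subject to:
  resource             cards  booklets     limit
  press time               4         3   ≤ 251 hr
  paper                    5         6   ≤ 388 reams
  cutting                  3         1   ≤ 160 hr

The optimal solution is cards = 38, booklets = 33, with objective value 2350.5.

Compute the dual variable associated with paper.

2.5

At the optimum: press time uses 251 of 251 (binding); paper uses 388 of 388 (binding); cutting uses 147 of 160 (slack = 13).
Slack constraints have shadow price 0 (complementary slackness).
Dual feasibility on the basic columns requires 4·y_press time + 5·y_paper = 34.5, 3·y_press time + 6·y_paper = 31.5.
Solving: y_press time = 5.5, y_paper = 2.5.
Shadow price of paper = 2.5.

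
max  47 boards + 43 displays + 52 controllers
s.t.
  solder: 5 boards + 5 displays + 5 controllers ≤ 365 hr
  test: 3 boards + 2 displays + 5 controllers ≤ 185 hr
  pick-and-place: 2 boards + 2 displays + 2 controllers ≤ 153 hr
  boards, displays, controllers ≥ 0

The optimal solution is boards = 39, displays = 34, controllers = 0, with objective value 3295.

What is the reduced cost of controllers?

Binding: solder and test. Non-binding: pick-and-place (7 unused).
By complementary slackness, y = 0 for the non-binding constraint.
From A_Bᵀ y = c: 5·y_solder + 3·y_test = 47; 5·y_solder + 2·y_test = 43.
→ y_solder = 7 and y_test = 4.
Reduced cost of controllers: c₃ − yᵀa₃ = 52 − (7·5 + 4·5) = 52 − 55 = -3.

-3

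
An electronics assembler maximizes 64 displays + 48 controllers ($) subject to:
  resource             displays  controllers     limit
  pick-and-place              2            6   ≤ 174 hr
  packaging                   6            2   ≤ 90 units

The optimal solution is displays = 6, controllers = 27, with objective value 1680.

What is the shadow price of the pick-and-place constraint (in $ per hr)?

5

At the optimum: pick-and-place uses 174 of 174 (binding); packaging uses 90 of 90 (binding).
From A_Bᵀ y = c: 2·y_pick-and-place + 6·y_packaging = 64; 6·y_pick-and-place + 2·y_packaging = 48.
This yields shadow prices y_pick-and-place = 5, y_packaging = 9.
Shadow price of pick-and-place = 5.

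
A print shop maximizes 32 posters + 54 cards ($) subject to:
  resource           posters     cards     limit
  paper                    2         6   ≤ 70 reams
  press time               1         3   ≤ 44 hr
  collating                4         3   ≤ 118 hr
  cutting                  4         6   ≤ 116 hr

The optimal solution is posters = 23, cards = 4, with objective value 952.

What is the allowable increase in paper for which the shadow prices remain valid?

Binding constraints: paper, cutting. The basis is B = [[2,6],[4,6]] with det -12.
Per unit increase in paper, x* moves by d = (-0.5, 0.3333).
The basis stays optimal until press time becomes binding; allowable increase = 18 reams.

18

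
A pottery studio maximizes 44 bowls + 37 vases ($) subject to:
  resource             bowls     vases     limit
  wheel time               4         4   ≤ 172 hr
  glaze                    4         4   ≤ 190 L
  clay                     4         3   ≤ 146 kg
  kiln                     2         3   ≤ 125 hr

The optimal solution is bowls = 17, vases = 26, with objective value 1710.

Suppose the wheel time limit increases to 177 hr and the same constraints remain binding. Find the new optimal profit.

Check each constraint at x*: wheel time 172/172 (tight); glaze 172/190 (slack 18); clay 146/146 (tight); kiln 112/125 (slack 13).
By complementary slackness, y = 0 for the non-binding constraints.
Dual feasibility on the basic columns requires 4·y_wheel time + 4·y_clay = 44, 4·y_wheel time + 3·y_clay = 37.
→ y_wheel time = 4 and y_clay = 7.
Δz = y_wheel time·Δb = 4 × (5) = 20, so new z* = 1710 + 20 = 1730.

1730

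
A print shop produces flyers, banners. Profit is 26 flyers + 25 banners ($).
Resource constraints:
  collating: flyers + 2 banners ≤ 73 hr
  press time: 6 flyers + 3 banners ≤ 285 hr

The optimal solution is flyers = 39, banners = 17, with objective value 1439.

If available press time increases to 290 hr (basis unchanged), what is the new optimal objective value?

1454

Check each constraint at x*: collating 73/73 (tight); press time 285/285 (tight).
The binding rows give the dual system: 1·y_collating + 6·y_press time = 26 and 2·y_collating + 3·y_press time = 25.
Solving: y_collating = 8, y_press time = 3.
Δz = y_press time·Δb = 3 × (5) = 15, so new z* = 1439 + 15 = 1454.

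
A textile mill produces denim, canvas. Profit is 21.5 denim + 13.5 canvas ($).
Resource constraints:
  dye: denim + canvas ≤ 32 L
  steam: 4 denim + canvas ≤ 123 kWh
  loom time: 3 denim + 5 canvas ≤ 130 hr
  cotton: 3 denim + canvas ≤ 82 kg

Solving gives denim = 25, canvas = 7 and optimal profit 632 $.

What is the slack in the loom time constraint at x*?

20

loom time used = 3·25 + 5·7 = 110; slack = 130 − 110 = 20.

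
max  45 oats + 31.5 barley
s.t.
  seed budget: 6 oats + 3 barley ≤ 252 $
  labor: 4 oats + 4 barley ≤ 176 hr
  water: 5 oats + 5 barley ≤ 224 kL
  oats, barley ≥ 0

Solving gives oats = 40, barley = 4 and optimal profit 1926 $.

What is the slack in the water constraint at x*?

4

water used = 5·40 + 5·4 = 220; slack = 224 − 220 = 4.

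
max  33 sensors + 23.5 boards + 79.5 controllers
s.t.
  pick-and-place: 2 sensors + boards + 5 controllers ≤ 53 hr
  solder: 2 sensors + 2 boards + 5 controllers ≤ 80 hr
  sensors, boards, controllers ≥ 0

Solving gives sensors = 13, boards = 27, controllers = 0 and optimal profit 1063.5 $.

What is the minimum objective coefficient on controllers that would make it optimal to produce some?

Both pick-and-place and solder are binding at x*.
From A_Bᵀ y = c: 2·y_pick-and-place + 2·y_solder = 33; 1·y_pick-and-place + 2·y_solder = 23.5.
This yields shadow prices y_pick-and-place = 9.5, y_solder = 7.
controllers enters the basis when its profit ≥ yᵀa₃ = 9.5·5 + 7·5 = 82.5.

82.5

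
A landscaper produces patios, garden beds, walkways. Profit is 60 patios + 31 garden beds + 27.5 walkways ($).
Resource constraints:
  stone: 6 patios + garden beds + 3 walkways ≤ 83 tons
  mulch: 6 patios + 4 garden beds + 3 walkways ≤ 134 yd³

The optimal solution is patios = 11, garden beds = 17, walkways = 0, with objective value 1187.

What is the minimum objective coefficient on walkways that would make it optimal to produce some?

At the optimum: stone uses 83 of 83 (binding); mulch uses 134 of 134 (binding).
From A_Bᵀ y = c: 6·y_stone + 6·y_mulch = 60; 1·y_stone + 4·y_mulch = 31.
This yields shadow prices y_stone = 3, y_mulch = 7.
walkways enters the basis when its profit ≥ yᵀa₃ = 3·3 + 7·3 = 30.

30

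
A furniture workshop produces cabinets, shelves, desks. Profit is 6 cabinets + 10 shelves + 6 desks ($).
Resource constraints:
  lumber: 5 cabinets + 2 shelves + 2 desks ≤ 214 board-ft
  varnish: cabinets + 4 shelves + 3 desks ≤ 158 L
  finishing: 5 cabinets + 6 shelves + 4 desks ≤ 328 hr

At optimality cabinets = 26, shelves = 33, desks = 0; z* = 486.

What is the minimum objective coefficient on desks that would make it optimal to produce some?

7

At the optimum: lumber uses 196 of 214 (slack = 18); varnish uses 158 of 158 (binding); finishing uses 328 of 328 (binding).
Slack constraints have shadow price 0 (complementary slackness).
The binding rows give the dual system: 1·y_varnish + 5·y_finishing = 6 and 4·y_varnish + 6·y_finishing = 10.
This yields shadow prices y_varnish = 1, y_finishing = 1.
desks enters the basis when its profit ≥ yᵀa₃ = 1·3 + 1·4 = 7.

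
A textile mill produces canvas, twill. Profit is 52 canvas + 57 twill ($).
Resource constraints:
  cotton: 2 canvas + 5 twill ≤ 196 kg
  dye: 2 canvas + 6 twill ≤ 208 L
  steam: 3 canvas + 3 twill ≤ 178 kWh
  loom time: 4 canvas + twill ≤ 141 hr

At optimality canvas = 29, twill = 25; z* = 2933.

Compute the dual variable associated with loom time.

9

At the optimum: cotton uses 183 of 196 (slack = 13); dye uses 208 of 208 (binding); steam uses 162 of 178 (slack = 16); loom time uses 141 of 141 (binding).
Since cotton, steam are not tight, their duals are 0.
The binding rows give the dual system: 2·y_dye + 4·y_loom time = 52 and 6·y_dye + 1·y_loom time = 57.
Solving: y_dye = 8, y_loom time = 9.
Shadow price of loom time = 9.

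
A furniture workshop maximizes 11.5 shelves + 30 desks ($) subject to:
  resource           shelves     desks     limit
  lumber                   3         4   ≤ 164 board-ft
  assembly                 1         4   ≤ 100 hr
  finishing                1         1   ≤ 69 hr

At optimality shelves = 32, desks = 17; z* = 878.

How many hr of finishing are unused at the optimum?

finishing used = 1·32 + 1·17 = 49; slack = 69 − 49 = 20.

20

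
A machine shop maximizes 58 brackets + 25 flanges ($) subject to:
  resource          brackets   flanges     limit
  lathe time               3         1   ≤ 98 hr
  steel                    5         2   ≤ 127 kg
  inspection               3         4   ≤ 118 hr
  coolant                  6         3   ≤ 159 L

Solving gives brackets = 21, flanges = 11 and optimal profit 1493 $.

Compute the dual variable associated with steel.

Binding: steel and coolant. Non-binding: lathe time (24 unused), inspection (11 unused).
By complementary slackness, y = 0 for the non-binding constraints.
From A_Bᵀ y = c: 5·y_steel + 6·y_coolant = 58; 2·y_steel + 3·y_coolant = 25.
This yields shadow prices y_steel = 8, y_coolant = 3.
Shadow price of steel = 8.

8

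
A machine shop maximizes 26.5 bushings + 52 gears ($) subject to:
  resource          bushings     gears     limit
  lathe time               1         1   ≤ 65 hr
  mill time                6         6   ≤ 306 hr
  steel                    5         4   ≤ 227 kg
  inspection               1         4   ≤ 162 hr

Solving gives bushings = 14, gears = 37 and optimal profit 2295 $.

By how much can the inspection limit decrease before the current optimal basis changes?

Binding constraints: mill time, inspection. The basis is B = [[6,6],[1,4]] with det 18.
Per unit decrease in inspection, x* moves by d = (0.3333, -0.3333).
The basis stays optimal until steel becomes binding; allowable decrease = 27 hr.

27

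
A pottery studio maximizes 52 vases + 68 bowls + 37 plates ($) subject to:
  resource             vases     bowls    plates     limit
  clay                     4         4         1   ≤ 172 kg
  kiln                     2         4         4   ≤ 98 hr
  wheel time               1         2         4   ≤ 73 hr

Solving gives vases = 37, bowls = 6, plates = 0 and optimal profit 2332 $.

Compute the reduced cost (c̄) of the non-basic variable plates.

-4

Binding: clay and kiln. Non-binding: wheel time (24 unused).
By complementary slackness, y = 0 for the non-binding constraint.
Dual feasibility on the basic columns requires 4·y_clay + 2·y_kiln = 52, 4·y_clay + 4·y_kiln = 68.
This yields shadow prices y_clay = 9, y_kiln = 8.
Reduced cost of plates: c₃ − yᵀa₃ = 37 − (9·1 + 8·4) = 37 − 41 = -4.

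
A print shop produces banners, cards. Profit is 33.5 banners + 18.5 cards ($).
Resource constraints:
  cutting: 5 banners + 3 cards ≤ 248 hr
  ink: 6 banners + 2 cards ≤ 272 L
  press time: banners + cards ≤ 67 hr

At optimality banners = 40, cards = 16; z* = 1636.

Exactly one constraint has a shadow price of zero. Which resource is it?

press time

cutting: 248/248 (binding)
ink: 272/272 (binding)
press time: 56/67 (slack 11)
By complementary slackness, a constraint with positive slack has shadow price 0 → press time.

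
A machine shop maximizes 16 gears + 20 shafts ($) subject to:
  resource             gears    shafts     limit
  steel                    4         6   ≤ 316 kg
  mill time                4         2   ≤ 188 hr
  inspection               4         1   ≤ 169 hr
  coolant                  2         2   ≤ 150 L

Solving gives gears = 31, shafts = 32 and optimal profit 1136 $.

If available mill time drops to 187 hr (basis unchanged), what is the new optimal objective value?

Binding: steel and mill time. Non-binding: inspection (13 unused), coolant (24 unused).
Since inspection, coolant are not tight, their duals are 0.
Dual feasibility on the basic columns requires 4·y_steel + 4·y_mill time = 16, 6·y_steel + 2·y_mill time = 20.
→ y_steel = 3 and y_mill time = 1.
Δz = y_mill time·Δb = 1 × (-1) = -1, so new z* = 1136 − 1 = 1135.

1135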